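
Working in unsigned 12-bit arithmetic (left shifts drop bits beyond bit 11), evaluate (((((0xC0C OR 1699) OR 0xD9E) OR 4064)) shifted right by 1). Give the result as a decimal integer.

0xC0C = 110000001100
1699 = 011010100011
→ OR → 111010101111 = 3759
0xD9E = 110110011110
→ OR → 111110111111 = 4031
4064 = 111111100000
→ OR → 111111111111 = 4095
→ shifted right by 1 → 011111111111 = 2047

2047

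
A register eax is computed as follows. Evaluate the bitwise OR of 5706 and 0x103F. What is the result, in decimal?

5706 = 1011001001010
0x103F = 1000000111111
 OR → 1011001111111 = 5759

5759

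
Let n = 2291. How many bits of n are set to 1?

2291 = 100011110011
Count the 1s: 1 + 1 + 1 + 1 + 1 + 1 + 1 = 7

7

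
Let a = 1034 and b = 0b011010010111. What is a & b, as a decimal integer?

1026

1034 = 10000001010
b = 11010010111
AND → 10000000010 = 1026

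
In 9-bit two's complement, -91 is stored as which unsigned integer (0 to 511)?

421

91 in 9 bits: 001011011
Invert: 110100100
Add 1:  110100101 = 421
(Check: 2^9 - 91 = 512 - 91 = 421.)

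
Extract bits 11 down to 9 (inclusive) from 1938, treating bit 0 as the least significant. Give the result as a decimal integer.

3

v = 011110010010
Shift right by 9: 011
Mask low 3 bits: 011 = 3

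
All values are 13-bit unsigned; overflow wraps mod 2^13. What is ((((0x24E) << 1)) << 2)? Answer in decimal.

4720

0x24E = 0001001001110
→ << 1 (mod 2^13) → 0010010011100 = 1180
→ << 2 (mod 2^13) → 1001001110000 = 4720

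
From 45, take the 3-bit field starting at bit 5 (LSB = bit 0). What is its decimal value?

1

v = 0000101101
Shift right by 5: 00001
Mask low 3 bits: 001 = 1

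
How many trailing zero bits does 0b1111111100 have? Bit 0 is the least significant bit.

0b1111111100 = 1111111100
Trailing zeros: 2, so the lowest set bit is bit 2 (value 4).

2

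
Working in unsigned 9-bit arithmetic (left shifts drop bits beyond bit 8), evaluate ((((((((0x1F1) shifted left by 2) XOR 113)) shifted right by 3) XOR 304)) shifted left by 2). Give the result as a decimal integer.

0x1F1 = 111110001
→ shifted left by 2 (mod 2^9) → 111000100 = 452
113 = 001110001
→ XOR → 110110101 = 437
→ shifted right by 3 → 000110110 = 54
304 = 100110000
→ XOR → 100000110 = 262
→ shifted left by 2 (mod 2^9) → 000011000 = 24

24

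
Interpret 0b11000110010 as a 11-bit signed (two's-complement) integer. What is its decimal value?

-462

pattern = 11000110010 (MSB is 1 ⇒ negative)
Invert: 00111001101, add 1 → 00111001110 = 462, so the value is -462.
(Equivalently: 1586 - 2^11 = 1586 - 2048 = -462.)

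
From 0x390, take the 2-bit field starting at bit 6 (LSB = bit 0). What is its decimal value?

v = 1110010000
Shift right by 6: 1110
Mask low 2 bits: 10 = 2

2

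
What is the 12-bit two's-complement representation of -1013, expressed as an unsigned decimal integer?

3083

1013 in 12 bits: 001111110101
Invert: 110000001010
Add 1:  110000001011 = 3083
(Check: 2^12 - 1013 = 4096 - 1013 = 3083.)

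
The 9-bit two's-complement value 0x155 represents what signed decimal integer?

-171

pattern = 101010101 (MSB is 1 ⇒ negative)
Invert: 010101010, add 1 → 010101011 = 171, so the value is -171.
(Equivalently: 341 - 2^9 = 341 - 512 = -171.)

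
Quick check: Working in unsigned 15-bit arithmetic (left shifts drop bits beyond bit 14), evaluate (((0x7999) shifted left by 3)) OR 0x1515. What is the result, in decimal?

24029

0x7999 = 111100110011001
→ shifted left by 3 (mod 2^15) → 100110011001000 = 19656
0x1515 = 001010100010101
→ OR → 101110111011101 = 24029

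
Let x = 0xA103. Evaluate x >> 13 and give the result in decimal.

5

0xA103 = 1010000100000011
shift right by 13 → 0000000000000101 = 5
(equivalently, floor(41219 / 8192))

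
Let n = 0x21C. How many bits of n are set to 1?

4

0x21C = 1000011100
Count the 1s: 1 + 1 + 1 + 1 = 4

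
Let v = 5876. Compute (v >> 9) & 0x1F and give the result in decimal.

11

v = 01011011110100
Shift right by 9: 01011
Mask low 5 bits: 01011 = 11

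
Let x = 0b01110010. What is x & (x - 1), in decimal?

112

x = 1110010 = 114
x - 1 = 1110001
AND   = 1110000 = 112
(x & (x - 1) clears the lowest set bit of x.)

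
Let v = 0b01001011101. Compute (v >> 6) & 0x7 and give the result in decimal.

1

v = 01001011101
Shift right by 6: 01001
Mask low 3 bits: 001 = 1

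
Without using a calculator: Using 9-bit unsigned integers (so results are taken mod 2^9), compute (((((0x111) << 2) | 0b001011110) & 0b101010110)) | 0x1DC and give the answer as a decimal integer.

478

0x111 = 100010001
→ << 2 (mod 2^9) → 001000100 = 68
0b001011110 = 001011110
→ | → 001011110 = 94
0b101010110 = 101010110
→ & → 001010110 = 86
0x1DC = 111011100
→ | → 111011110 = 478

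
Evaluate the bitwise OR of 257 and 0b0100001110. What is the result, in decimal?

257 = 100000001
b = 100001110
 OR → 100001111 = 271

271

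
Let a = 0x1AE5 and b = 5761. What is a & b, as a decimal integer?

4737

0x1AE5 = 1101011100101
5761 = 1011010000001
AND → 1001010000001 = 4737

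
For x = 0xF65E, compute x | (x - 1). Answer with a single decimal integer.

x = 1111011001011110 = 63070
x - 1 = 1111011001011101
OR    = 1111011001011111 = 63071
(x | (x - 1) sets all bits below the lowest set bit.)

63071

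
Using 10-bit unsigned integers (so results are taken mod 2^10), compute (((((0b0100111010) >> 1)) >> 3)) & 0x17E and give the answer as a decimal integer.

0b0100111010 = 0100111010
→ >> 1 → 0010011101 = 157
→ >> 3 → 0000010011 = 19
0x17E = 0101111110
→ & → 0000010010 = 18

18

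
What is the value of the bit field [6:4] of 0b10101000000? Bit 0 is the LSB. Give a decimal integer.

v = 10101000000
Shift right by 4: 1010100
Mask low 3 bits: 100 = 4

4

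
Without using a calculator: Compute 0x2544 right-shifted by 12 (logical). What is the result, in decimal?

2

0x2544 = 10010101000100
shift right by 12 → 00000000000010 = 2
(equivalently, floor(9540 / 4096))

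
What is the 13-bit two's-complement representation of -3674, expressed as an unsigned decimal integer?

3674 in 13 bits: 0111001011010
Invert: 1000110100101
Add 1:  1000110100110 = 4518
(Check: 2^13 - 3674 = 8192 - 3674 = 4518.)

4518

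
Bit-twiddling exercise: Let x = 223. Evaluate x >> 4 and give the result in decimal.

13

223 = 11011111
shift right by 4 → 00001101 = 13
(equivalently, floor(223 / 16))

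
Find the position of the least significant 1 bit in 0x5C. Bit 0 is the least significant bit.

2

0x5C = 1011100
Trailing zeros: 2, so the lowest set bit is bit 2 (value 4).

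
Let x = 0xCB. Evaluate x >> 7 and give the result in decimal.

0xCB = 11001011
shift right by 7 → 00000001 = 1
(equivalently, floor(203 / 128))

1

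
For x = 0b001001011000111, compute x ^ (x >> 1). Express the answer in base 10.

7076

x = 1001011000111 = 4807
x>>1 = 0100101100011
XOR  = 1101110100100 = 7076
(x ^ (x >> 1) gives the standard binary-reflected Gray code of x.)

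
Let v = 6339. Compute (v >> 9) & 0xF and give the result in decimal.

v = 1100011000011
Shift right by 9: 1100
Mask low 4 bits: 1100 = 12

12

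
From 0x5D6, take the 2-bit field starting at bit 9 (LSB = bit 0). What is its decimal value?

2

v = 010111010110
Shift right by 9: 010
Mask low 2 bits: 10 = 2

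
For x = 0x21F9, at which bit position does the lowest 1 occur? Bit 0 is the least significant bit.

0

0x21F9 = 10000111111001
Trailing zeros: 0, so the lowest set bit is bit 0 (value 1).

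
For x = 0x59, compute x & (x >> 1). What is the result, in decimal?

x = 1011001 = 89
x>>1 = 0101100
AND  = 0001000 = 8
(x & (x >> 1) has a 1 wherever x has two consecutive 1 bits.)

8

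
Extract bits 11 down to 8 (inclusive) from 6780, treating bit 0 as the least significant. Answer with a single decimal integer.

10

v = 01101001111100
Shift right by 8: 011010
Mask low 4 bits: 1010 = 10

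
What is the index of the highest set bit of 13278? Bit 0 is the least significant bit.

13278 = 11001111011110
The topmost 1 is at position 13 (since 2^13 = 8192 ≤ 13278 < 16384).

13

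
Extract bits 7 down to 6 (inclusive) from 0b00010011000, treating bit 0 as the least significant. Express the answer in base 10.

v = 00010011000
Shift right by 6: 00010
Mask low 2 bits: 10 = 2

2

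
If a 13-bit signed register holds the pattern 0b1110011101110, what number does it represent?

pattern = 1110011101110 (MSB is 1 ⇒ negative)
Invert: 0001100010001, add 1 → 0001100010010 = 786, so the value is -786.
(Equivalently: 7406 - 2^13 = 7406 - 8192 = -786.)

-786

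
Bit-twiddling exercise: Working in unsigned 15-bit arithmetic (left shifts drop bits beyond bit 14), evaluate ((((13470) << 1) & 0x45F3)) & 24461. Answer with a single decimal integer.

13470 = 011010010011110
→ << 1 (mod 2^15) → 110100100111100 = 26940
0x45F3 = 100010111110011
→ & → 100000100110000 = 16688
24461 = 101111110001101
→ & → 100000100000000 = 16640

16640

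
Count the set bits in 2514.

6

2514 = 100111010010
Count the 1s: 1 + 1 + 1 + 1 + 1 + 1 = 6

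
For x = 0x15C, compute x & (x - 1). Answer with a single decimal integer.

x = 101011100 = 348
x - 1 = 101011011
AND   = 101011000 = 344
(x & (x - 1) clears the lowest set bit of x.)

344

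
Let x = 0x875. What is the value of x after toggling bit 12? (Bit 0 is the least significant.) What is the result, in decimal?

6261

x = 0100001110101
bit 12 is currently 0; toggle it via x ^ (1 << 12) = x ^ 4096
→ 1100001110101 = 6261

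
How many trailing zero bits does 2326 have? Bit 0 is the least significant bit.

2326 = 100100010110
Trailing zeros: 1, so the lowest set bit is bit 1 (value 2).

1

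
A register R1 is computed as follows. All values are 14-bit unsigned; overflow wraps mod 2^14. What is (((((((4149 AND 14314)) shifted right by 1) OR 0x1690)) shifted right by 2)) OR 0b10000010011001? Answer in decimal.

10173

4149 = 01000000110101
14314 = 11011111101010
→ AND → 01000000100000 = 4128
→ shifted right by 1 → 00100000010000 = 2064
0x1690 = 01011010010000
→ OR → 01111010010000 = 7824
→ shifted right by 2 → 00011110100100 = 1956
0b10000010011001 = 10000010011001
→ OR → 10011110111101 = 10173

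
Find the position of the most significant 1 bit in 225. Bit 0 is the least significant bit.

7

225 = 11100001
The topmost 1 is at position 7 (since 2^7 = 128 ≤ 225 < 256).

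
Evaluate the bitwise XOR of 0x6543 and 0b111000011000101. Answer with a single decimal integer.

0x6543 = 110010101000011
b = 111000011000101
XOR → 001010110000110 = 5510

5510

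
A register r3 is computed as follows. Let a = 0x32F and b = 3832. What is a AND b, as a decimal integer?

552

0x32F = 001100101111
3832 = 111011111000
AND → 001000101000 = 552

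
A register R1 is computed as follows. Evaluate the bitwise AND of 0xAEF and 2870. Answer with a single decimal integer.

0xAEF = 101011101111
2870 = 101100110110
AND → 101000100110 = 2598

2598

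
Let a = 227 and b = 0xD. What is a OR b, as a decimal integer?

227 = 11100011
0xD = 00001101
 OR → 11101111 = 239

239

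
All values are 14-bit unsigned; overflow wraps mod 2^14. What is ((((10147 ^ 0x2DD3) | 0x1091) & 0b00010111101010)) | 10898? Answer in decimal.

10147 = 10011110100011
0x2DD3 = 10110111010011
→ ^ → 00101001110000 = 2672
0x1091 = 01000010010001
→ | → 01101011110001 = 6897
0b00010111101010 = 00010111101010
→ & → 00000011100000 = 224
10898 = 10101010010010
→ | → 10101011110010 = 10994

10994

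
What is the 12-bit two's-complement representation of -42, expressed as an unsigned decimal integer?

42 in 12 bits: 000000101010
Invert: 111111010101
Add 1:  111111010110 = 4054
(Check: 2^12 - 42 = 4096 - 42 = 4054.)

4054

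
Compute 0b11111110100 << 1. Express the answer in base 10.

x = 011111110100
shift left by 1 → 111111101000 = 4072
(equivalently, 2036 × 2^1 = 2036 × 2)

4072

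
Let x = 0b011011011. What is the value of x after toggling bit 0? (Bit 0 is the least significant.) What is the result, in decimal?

218

x = 011011011
bit 0 is currently 1; toggle it via x ^ (1 << 0) = x ^ 1
→ 011011010 = 218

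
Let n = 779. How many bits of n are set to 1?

779 = 1100001011
Count the 1s: 1 + 1 + 1 + 1 + 1 = 5

5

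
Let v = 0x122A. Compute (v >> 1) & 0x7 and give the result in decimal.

v = 1001000101010
Shift right by 1: 100100010101
Mask low 3 bits: 101 = 5

5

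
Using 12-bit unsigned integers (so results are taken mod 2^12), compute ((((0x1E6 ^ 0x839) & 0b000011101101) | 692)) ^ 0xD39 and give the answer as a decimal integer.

4036

0x1E6 = 000111100110
0x839 = 100000111001
→ ^ → 100111011111 = 2527
0b000011101101 = 000011101101
→ & → 000011001101 = 205
692 = 001010110100
→ | → 001011111101 = 765
0xD39 = 110100111001
→ ^ → 111111000100 = 4036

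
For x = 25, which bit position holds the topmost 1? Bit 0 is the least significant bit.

25 = 11001
The topmost 1 is at position 4 (since 2^4 = 16 ≤ 25 < 32).

4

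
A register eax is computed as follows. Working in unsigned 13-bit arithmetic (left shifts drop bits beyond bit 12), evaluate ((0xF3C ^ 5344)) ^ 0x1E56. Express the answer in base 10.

0xF3C = 0111100111100
5344 = 1010011100000
→ ^ → 1101111011100 = 7132
0x1E56 = 1111001010110
→ ^ → 0010110001010 = 1418

1418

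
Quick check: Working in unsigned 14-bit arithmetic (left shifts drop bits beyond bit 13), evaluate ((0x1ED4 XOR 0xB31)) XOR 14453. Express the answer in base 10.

11664

0x1ED4 = 01111011010100
0xB31 = 00101100110001
→ XOR → 01010111100101 = 5605
14453 = 11100001110101
→ XOR → 10110110010000 = 11664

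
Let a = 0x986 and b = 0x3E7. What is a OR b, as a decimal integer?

3047

0x986 = 100110000110
0x3E7 = 001111100111
 OR → 101111100111 = 3047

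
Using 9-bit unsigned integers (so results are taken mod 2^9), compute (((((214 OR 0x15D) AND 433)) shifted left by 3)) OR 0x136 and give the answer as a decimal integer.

214 = 011010110
0x15D = 101011101
→ OR → 111011111 = 479
433 = 110110001
→ AND → 110010001 = 401
→ shifted left by 3 (mod 2^9) → 010001000 = 136
0x136 = 100110110
→ OR → 110111110 = 446

446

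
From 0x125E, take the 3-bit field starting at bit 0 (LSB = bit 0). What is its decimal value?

6

v = 1001001011110
Shift right by 0: 1001001011110
Mask low 3 bits: 110 = 6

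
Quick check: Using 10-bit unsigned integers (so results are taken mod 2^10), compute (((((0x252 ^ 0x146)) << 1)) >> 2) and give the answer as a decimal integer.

138

0x252 = 1001010010
0x146 = 0101000110
→ ^ → 1100010100 = 788
→ << 1 (mod 2^10) → 1000101000 = 552
→ >> 2 → 0010001010 = 138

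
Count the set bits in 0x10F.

0x10F = 100001111
Count the 1s: 1 + 1 + 1 + 1 + 1 = 5

5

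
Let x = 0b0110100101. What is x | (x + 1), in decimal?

x = 110100101 = 421
x + 1 = 110100110
OR    = 110100111 = 423
(x | (x + 1) sets the lowest cleared bit.)

423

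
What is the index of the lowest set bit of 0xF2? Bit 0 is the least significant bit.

1

0xF2 = 11110010
Trailing zeros: 1, so the lowest set bit is bit 1 (value 2).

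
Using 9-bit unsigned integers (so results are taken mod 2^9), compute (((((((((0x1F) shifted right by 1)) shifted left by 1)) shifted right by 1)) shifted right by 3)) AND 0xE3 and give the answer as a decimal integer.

1

0x1F = 000011111
→ shifted right by 1 → 000001111 = 15
→ shifted left by 1 (mod 2^9) → 000011110 = 30
→ shifted right by 1 → 000001111 = 15
→ shifted right by 3 → 000000001 = 1
0xE3 = 011100011
→ AND → 000000001 = 1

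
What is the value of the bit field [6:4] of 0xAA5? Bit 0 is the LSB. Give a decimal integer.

2

v = 00101010100101
Shift right by 4: 0010101010
Mask low 3 bits: 010 = 2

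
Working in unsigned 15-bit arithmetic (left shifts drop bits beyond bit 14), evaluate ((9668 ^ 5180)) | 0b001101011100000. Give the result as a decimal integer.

9668 = 010010111000100
5180 = 001010000111100
→ ^ → 011000111111000 = 12792
0b001101011100000 = 001101011100000
→ | → 011101111111000 = 15352

15352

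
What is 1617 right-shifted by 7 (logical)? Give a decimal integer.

12

1617 = 11001010001
shift right by 7 → 00000001100 = 12
(equivalently, floor(1617 / 128))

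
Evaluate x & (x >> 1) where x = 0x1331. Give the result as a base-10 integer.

x = 1001100110001 = 4913
x>>1 = 0100110011000
AND  = 0000100010000 = 272
(x & (x >> 1) has a 1 wherever x has two consecutive 1 bits.)

272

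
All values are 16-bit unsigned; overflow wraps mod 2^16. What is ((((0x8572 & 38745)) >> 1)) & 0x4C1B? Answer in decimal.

0x8572 = 1000010101110010
38745 = 1001011101011001
→ & → 1000010101010000 = 34128
→ >> 1 → 0100001010101000 = 17064
0x4C1B = 0100110000011011
→ & → 0100000000001000 = 16392

16392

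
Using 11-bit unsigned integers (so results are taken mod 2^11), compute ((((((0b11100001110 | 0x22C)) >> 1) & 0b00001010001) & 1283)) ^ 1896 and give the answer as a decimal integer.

0b11100001110 = 11100001110
0x22C = 01000101100
→ | → 11100101110 = 1838
→ >> 1 → 01110010111 = 919
0b00001010001 = 00001010001
→ & → 00000010001 = 17
1283 = 10100000011
→ & → 00000000001 = 1
1896 = 11101101000
→ ^ → 11101101001 = 1897

1897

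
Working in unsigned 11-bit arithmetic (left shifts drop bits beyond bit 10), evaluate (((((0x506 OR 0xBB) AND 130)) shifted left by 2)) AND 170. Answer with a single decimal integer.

8

0x506 = 10100000110
0xBB = 00010111011
→ OR → 10110111111 = 1471
130 = 00010000010
→ AND → 00010000010 = 130
→ shifted left by 2 (mod 2^11) → 01000001000 = 520
170 = 00010101010
→ AND → 00000001000 = 8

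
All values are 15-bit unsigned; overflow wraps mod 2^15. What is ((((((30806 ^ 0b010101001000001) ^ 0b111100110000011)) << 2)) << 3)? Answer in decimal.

30806 = 111100001010110
0b010101001000001 = 010101001000001
→ ^ → 101001000010111 = 21015
0b111100110000011 = 111100110000011
→ ^ → 010101110010100 = 11156
→ << 2 (mod 2^15) → 010111001010000 = 11856
→ << 3 (mod 2^15) → 111001010000000 = 29312

29312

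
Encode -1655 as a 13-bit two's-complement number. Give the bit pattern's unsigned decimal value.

1655 in 13 bits: 0011001110111
Invert: 1100110001000
Add 1:  1100110001001 = 6537
(Check: 2^13 - 1655 = 8192 - 1655 = 6537.)

6537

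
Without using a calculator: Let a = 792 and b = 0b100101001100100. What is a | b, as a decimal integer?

792 = 000001100011000
b = 100101001100100
 OR → 100101101111100 = 19324

19324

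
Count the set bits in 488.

5

488 = 111101000
Count the 1s: 1 + 1 + 1 + 1 + 1 = 5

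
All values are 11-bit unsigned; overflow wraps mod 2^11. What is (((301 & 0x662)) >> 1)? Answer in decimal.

301 = 00100101101
0x662 = 11001100010
→ & → 00000100000 = 32
→ >> 1 → 00000010000 = 16

16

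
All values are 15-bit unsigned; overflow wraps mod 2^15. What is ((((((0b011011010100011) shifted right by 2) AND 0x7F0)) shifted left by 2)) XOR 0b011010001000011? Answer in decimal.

0b011011010100011 = 011011010100011
→ shifted right by 2 → 000110110101000 = 3496
0x7F0 = 000011111110000
→ AND → 000010110100000 = 1440
→ shifted left by 2 (mod 2^15) → 001011010000000 = 5760
0b011010001000011 = 011010001000011
→ XOR → 010001011000011 = 8899

8899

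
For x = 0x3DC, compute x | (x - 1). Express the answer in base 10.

991

x = 1111011100 = 988
x - 1 = 1111011011
OR    = 1111011111 = 991
(x | (x - 1) sets all bits below the lowest set bit.)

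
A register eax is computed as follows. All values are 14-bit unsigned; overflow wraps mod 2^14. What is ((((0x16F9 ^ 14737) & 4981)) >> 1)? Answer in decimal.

0x16F9 = 01011011111001
14737 = 11100110010001
→ ^ → 10111101101000 = 12136
4981 = 01001101110101
→ & → 00001101100000 = 864
→ >> 1 → 00000110110000 = 432

432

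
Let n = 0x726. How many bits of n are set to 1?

0x726 = 11100100110
Count the 1s: 1 + 1 + 1 + 1 + 1 + 1 = 6

6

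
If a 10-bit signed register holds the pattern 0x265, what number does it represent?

pattern = 1001100101 (MSB is 1 ⇒ negative)
Invert: 0110011010, add 1 → 0110011011 = 411, so the value is -411.
(Equivalently: 613 - 2^10 = 613 - 1024 = -411.)

-411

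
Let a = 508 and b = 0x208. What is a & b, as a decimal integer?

8

508 = 0111111100
0x208 = 1000001000
AND → 0000001000 = 8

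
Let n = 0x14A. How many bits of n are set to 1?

4

0x14A = 101001010
Count the 1s: 1 + 1 + 1 + 1 = 4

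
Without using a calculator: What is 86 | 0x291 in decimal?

727

86 = 0001010110
0x291 = 1010010001
 OR → 1011010111 = 727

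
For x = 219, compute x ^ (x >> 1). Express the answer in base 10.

x = 11011011 = 219
x>>1 = 01101101
XOR  = 10110110 = 182
(x ^ (x >> 1) gives the standard binary-reflected Gray code of x.)

182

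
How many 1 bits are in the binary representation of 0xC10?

0xC10 = 110000010000
Count the 1s: 1 + 1 + 1 = 3

3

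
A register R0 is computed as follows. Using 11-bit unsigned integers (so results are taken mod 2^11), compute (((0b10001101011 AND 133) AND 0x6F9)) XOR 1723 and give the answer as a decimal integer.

0b10001101011 = 10001101011
133 = 00010000101
→ AND → 00000000001 = 1
0x6F9 = 11011111001
→ AND → 00000000001 = 1
1723 = 11010111011
→ XOR → 11010111010 = 1722

1722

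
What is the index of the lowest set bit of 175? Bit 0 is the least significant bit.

0

175 = 10101111
Trailing zeros: 0, so the lowest set bit is bit 0 (value 1).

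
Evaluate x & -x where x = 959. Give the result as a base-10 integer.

1

x = 1110111111 = 959
-x (two's complement) = …0001000001
AND   = 0000000001 = 1
(x & -x isolates the lowest set bit of x.)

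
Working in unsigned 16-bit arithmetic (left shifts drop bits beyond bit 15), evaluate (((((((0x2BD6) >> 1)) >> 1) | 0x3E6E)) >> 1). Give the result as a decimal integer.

0x2BD6 = 0010101111010110
→ >> 1 → 0001010111101011 = 5611
→ >> 1 → 0000101011110101 = 2805
0x3E6E = 0011111001101110
→ | → 0011111011111111 = 16127
→ >> 1 → 0001111101111111 = 8063

8063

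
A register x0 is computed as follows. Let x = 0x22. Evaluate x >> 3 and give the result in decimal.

4

0x22 = 100010
shift right by 3 → 000100 = 4
(equivalently, floor(34 / 8))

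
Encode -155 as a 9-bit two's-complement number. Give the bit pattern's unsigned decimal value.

155 in 9 bits: 010011011
Invert: 101100100
Add 1:  101100101 = 357
(Check: 2^9 - 155 = 512 - 155 = 357.)

357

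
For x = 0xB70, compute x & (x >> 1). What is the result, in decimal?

x = 101101110000 = 2928
x>>1 = 010110111000
AND  = 000100110000 = 304
(x & (x >> 1) has a 1 wherever x has two consecutive 1 bits.)

304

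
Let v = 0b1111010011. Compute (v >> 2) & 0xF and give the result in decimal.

4

v = 1111010011
Shift right by 2: 11110100
Mask low 4 bits: 0100 = 4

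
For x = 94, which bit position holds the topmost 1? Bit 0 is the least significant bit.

6

94 = 1011110
The topmost 1 is at position 6 (since 2^6 = 64 ≤ 94 < 128).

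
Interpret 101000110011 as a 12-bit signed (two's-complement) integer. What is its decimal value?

pattern = 101000110011 (MSB is 1 ⇒ negative)
Invert: 010111001100, add 1 → 010111001101 = 1485, so the value is -1485.
(Equivalently: 2611 - 2^12 = 2611 - 4096 = -1485.)

-1485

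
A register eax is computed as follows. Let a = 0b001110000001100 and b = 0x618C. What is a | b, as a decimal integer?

a = 001110000001100
0x618C = 110000110001100
 OR → 111110110001100 = 32140

32140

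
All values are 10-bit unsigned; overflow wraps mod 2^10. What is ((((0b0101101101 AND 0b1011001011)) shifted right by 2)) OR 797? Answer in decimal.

0b0101101101 = 0101101101
0b1011001011 = 1011001011
→ AND → 0001001001 = 73
→ shifted right by 2 → 0000010010 = 18
797 = 1100011101
→ OR → 1100011111 = 799

799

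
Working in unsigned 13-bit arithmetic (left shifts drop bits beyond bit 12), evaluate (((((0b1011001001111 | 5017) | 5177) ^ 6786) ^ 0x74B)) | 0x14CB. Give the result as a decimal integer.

7935

0b1011001001111 = 1011001001111
5017 = 1001110011001
→ | → 1011111011111 = 6111
5177 = 1010000111001
→ | → 1011111111111 = 6143
6786 = 1101010000010
→ ^ → 0110101111101 = 3453
0x74B = 0011101001011
→ ^ → 0101000110110 = 2614
0x14CB = 1010011001011
→ | → 1111011111111 = 7935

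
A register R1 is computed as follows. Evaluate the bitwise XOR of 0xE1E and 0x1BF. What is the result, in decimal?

0xE1E = 111000011110
0x1BF = 000110111111
XOR → 111110100001 = 4001

4001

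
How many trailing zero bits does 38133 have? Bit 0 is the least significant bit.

38133 = 1001010011110101
Trailing zeros: 0, so the lowest set bit is bit 0 (value 1).

0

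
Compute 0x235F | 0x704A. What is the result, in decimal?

29535

0x235F = 010001101011111
0x704A = 111000001001010
 OR → 111001101011111 = 29535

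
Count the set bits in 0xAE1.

0xAE1 = 101011100001
Count the 1s: 1 + 1 + 1 + 1 + 1 + 1 = 6

6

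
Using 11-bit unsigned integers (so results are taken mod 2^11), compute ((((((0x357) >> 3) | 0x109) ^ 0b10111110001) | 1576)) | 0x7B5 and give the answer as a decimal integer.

1983

0x357 = 01101010111
→ >> 3 → 00001101010 = 106
0x109 = 00100001001
→ | → 00101101011 = 363
0b10111110001 = 10111110001
→ ^ → 10010011010 = 1178
1576 = 11000101000
→ | → 11010111010 = 1722
0x7B5 = 11110110101
→ | → 11110111111 = 1983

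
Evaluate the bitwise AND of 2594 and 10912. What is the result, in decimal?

2592

2594 = 00101000100010
10912 = 10101010100000
AND → 00101000100000 = 2592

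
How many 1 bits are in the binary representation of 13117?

9

13117 = 11001100111101
Count the 1s: 1 + 1 + 1 + 1 + 1 + 1 + 1 + 1 + 1 = 9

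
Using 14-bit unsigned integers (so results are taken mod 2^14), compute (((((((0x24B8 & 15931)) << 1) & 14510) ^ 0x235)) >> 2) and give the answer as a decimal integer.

0x24B8 = 10010010111000
15931 = 11111000111011
→ & → 10010000111000 = 9272
→ << 1 (mod 2^14) → 00100001110000 = 2160
14510 = 11100010101110
→ & → 00100000100000 = 2080
0x235 = 00001000110101
→ ^ → 00101000010101 = 2581
→ >> 2 → 00001010000101 = 645

645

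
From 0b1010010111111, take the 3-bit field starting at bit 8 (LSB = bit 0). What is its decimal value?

4

v = 1010010111111
Shift right by 8: 10100
Mask low 3 bits: 100 = 4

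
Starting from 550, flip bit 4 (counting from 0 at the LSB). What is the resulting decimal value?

566

x = 001000100110
bit 4 is currently 0; toggle it via x ^ (1 << 4) = x ^ 16
→ 001000110110 = 566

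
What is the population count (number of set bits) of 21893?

7

21893 = 101010110000101
Count the 1s: 1 + 1 + 1 + 1 + 1 + 1 + 1 = 7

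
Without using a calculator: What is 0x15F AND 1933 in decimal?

0x15F = 00101011111
1933 = 11110001101
AND → 00100001101 = 269

269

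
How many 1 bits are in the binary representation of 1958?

1958 = 11110100110
Count the 1s: 1 + 1 + 1 + 1 + 1 + 1 + 1 = 7

7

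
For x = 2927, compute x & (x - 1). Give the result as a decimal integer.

2926

x = 101101101111 = 2927
x - 1 = 101101101110
AND   = 101101101110 = 2926
(x & (x - 1) clears the lowest set bit of x.)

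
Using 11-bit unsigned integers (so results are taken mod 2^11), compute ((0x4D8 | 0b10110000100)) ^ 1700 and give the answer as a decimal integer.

888

0x4D8 = 10011011000
0b10110000100 = 10110000100
→ | → 10111011100 = 1500
1700 = 11010100100
→ ^ → 01101111000 = 888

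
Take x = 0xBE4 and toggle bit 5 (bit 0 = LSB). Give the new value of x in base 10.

3012

x = 0101111100100
bit 5 is currently 1; toggle it via x ^ (1 << 5) = x ^ 32
→ 0101111000100 = 3012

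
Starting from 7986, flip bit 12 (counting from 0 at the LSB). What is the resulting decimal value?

3890

x = 1111100110010
bit 12 is currently 1; toggle it via x ^ (1 << 12) = x ^ 4096
→ 0111100110010 = 3890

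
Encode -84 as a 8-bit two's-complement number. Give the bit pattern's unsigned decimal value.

172

84 in 8 bits: 01010100
Invert: 10101011
Add 1:  10101100 = 172
(Check: 2^8 - 84 = 256 - 84 = 172.)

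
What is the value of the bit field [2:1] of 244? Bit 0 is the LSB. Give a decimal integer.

2

v = 11110100
Shift right by 1: 1111010
Mask low 2 bits: 10 = 2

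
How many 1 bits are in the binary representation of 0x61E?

6

0x61E = 11000011110
Count the 1s: 1 + 1 + 1 + 1 + 1 + 1 = 6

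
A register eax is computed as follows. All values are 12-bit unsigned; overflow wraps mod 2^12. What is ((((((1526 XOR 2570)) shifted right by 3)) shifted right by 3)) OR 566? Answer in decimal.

575

1526 = 010111110110
2570 = 101000001010
→ XOR → 111111111100 = 4092
→ shifted right by 3 → 000111111111 = 511
→ shifted right by 3 → 000000111111 = 63
566 = 001000110110
→ OR → 001000111111 = 575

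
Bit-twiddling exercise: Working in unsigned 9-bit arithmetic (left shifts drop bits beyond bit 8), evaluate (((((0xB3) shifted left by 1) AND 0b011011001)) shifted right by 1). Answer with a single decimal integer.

32

0xB3 = 010110011
→ shifted left by 1 (mod 2^9) → 101100110 = 358
0b011011001 = 011011001
→ AND → 001000000 = 64
→ shifted right by 1 → 000100000 = 32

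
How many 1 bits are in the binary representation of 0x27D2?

0x27D2 = 10011111010010
Count the 1s: 1 + 1 + 1 + 1 + 1 + 1 + 1 + 1 = 8

8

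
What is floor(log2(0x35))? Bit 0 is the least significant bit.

5

0x35 = 110101
The topmost 1 is at position 5 (since 2^5 = 32 ≤ 53 < 64).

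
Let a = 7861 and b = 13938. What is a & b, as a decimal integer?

5680

7861 = 01111010110101
13938 = 11011001110010
AND → 01011000110000 = 5680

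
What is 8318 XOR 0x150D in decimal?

8318 = 10000001111110
0x150D = 01010100001101
XOR → 11010101110011 = 13683

13683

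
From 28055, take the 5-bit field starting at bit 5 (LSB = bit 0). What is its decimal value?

v = 0110110110010111
Shift right by 5: 01101101100
Mask low 5 bits: 01100 = 12

12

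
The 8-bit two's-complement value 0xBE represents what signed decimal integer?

pattern = 10111110 (MSB is 1 ⇒ negative)
Invert: 01000001, add 1 → 01000010 = 66, so the value is -66.
(Equivalently: 190 - 2^8 = 190 - 256 = -66.)

-66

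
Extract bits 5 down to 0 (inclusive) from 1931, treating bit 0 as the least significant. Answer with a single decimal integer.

v = 11110001011
Shift right by 0: 11110001011
Mask low 6 bits: 001011 = 11

11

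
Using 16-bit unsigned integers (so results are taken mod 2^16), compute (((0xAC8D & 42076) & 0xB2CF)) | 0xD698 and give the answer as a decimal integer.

63132

0xAC8D = 1010110010001101
42076 = 1010010001011100
→ & → 1010010000001100 = 41996
0xB2CF = 1011001011001111
→ & → 1010000000001100 = 40972
0xD698 = 1101011010011000
→ | → 1111011010011100 = 63132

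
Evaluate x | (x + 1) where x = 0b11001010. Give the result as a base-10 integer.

203

x = 11001010 = 202
x + 1 = 11001011
OR    = 11001011 = 203
(x | (x + 1) sets the lowest cleared bit.)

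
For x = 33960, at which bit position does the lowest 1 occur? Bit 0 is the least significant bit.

3

33960 = 1000010010101000
Trailing zeros: 3, so the lowest set bit is bit 3 (value 8).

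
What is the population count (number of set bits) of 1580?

1580 = 11000101100
Count the 1s: 1 + 1 + 1 + 1 + 1 = 5

5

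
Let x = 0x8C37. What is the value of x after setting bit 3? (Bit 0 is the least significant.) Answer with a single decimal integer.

35903

x = 1000110000110111
bit 3 is currently 0; set it via x | (1 << 3) = x | 8
→ 1000110000111111 = 35903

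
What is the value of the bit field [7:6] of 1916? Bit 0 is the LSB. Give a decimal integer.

v = 11101111100
Shift right by 6: 11101
Mask low 2 bits: 01 = 1

1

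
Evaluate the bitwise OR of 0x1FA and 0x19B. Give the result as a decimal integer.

0x1FA = 111111010
0x19B = 110011011
 OR → 111111011 = 507

507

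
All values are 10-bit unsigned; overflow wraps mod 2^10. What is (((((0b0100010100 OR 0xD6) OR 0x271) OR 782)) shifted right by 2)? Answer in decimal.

255

0b0100010100 = 0100010100
0xD6 = 0011010110
→ OR → 0111010110 = 470
0x271 = 1001110001
→ OR → 1111110111 = 1015
782 = 1100001110
→ OR → 1111111111 = 1023
→ shifted right by 2 → 0011111111 = 255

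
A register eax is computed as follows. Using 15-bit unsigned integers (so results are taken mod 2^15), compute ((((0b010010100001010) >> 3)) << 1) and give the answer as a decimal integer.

0b010010100001010 = 010010100001010
→ >> 3 → 000010010100001 = 1185
→ << 1 (mod 2^15) → 000100101000010 = 2370

2370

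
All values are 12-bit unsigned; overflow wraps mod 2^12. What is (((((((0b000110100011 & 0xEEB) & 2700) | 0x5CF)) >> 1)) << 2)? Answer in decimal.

0b000110100011 = 000110100011
0xEEB = 111011101011
→ & → 000010100011 = 163
2700 = 101010001100
→ & → 000010000000 = 128
0x5CF = 010111001111
→ | → 010111001111 = 1487
→ >> 1 → 001011100111 = 743
→ << 2 (mod 2^12) → 101110011100 = 2972

2972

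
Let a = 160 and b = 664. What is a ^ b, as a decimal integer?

568

160 = 0010100000
664 = 1010011000
XOR → 1000111000 = 568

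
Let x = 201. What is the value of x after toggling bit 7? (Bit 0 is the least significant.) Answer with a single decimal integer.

73

x = 011001001
bit 7 is currently 1; toggle it via x ^ (1 << 7) = x ^ 128
→ 001001001 = 73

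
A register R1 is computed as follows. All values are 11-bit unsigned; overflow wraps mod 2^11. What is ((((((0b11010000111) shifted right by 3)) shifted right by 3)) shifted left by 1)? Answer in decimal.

0b11010000111 = 11010000111
→ shifted right by 3 → 00011010000 = 208
→ shifted right by 3 → 00000011010 = 26
→ shifted left by 1 (mod 2^11) → 00000110100 = 52

52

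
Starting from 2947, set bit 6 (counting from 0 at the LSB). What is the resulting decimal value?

x = 0101110000011
bit 6 is currently 0; set it via x | (1 << 6) = x | 64
→ 0101111000011 = 3011

3011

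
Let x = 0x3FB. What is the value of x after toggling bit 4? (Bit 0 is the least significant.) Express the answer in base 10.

1003

x = 1111111011
bit 4 is currently 1; toggle it via x ^ (1 << 4) = x ^ 16
→ 1111101011 = 1003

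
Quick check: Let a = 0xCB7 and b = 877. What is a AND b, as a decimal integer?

0xCB7 = 110010110111
877 = 001101101101
AND → 000000100101 = 37

37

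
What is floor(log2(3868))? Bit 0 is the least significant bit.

11

3868 = 111100011100
The topmost 1 is at position 11 (since 2^11 = 2048 ≤ 3868 < 4096).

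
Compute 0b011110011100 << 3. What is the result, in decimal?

x = 00011110011100
shift left by 3 → 11110011100000 = 15584
(equivalently, 1948 × 2^3 = 1948 × 8)

15584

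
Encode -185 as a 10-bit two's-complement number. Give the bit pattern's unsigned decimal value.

839

185 in 10 bits: 0010111001
Invert: 1101000110
Add 1:  1101000111 = 839
(Check: 2^10 - 185 = 1024 - 185 = 839.)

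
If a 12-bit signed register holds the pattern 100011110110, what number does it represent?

-1802

pattern = 100011110110 (MSB is 1 ⇒ negative)
Invert: 011100001001, add 1 → 011100001010 = 1802, so the value is -1802.
(Equivalently: 2294 - 2^12 = 2294 - 4096 = -1802.)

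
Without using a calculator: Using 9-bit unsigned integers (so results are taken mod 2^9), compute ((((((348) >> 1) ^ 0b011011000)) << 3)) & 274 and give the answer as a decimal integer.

348 = 101011100
→ >> 1 → 010101110 = 174
0b011011000 = 011011000
→ ^ → 001110110 = 118
→ << 3 (mod 2^9) → 110110000 = 432
274 = 100010010
→ & → 100010000 = 272

272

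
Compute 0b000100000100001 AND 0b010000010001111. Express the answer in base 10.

1

a = 00100000100001
b = 10000010001111
AND → 00000000000001 = 1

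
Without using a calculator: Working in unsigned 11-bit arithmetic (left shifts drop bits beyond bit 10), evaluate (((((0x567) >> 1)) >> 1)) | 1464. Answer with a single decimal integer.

0x567 = 10101100111
→ >> 1 → 01010110011 = 691
→ >> 1 → 00101011001 = 345
1464 = 10110111000
→ | → 10111111001 = 1529

1529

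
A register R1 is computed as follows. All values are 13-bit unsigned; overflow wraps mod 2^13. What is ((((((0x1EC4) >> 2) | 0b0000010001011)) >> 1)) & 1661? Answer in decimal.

605

0x1EC4 = 1111011000100
→ >> 2 → 0011110110001 = 1969
0b0000010001011 = 0000010001011
→ | → 0011110111011 = 1979
→ >> 1 → 0001111011101 = 989
1661 = 0011001111101
→ & → 0001001011101 = 605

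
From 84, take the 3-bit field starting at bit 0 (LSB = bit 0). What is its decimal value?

v = 01010100
Shift right by 0: 01010100
Mask low 3 bits: 100 = 4

4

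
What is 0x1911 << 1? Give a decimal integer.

0x1911 = 01100100010001
shift left by 1 → 11001000100010 = 12834
(equivalently, 6417 × 2^1 = 6417 × 2)

12834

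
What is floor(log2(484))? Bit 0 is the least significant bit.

8

484 = 111100100
The topmost 1 is at position 8 (since 2^8 = 256 ≤ 484 < 512).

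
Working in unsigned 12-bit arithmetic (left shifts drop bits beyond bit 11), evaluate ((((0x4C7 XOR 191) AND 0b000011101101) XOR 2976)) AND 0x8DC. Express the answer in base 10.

2248

0x4C7 = 010011000111
191 = 000010111111
→ XOR → 010001111000 = 1144
0b000011101101 = 000011101101
→ AND → 000001101000 = 104
2976 = 101110100000
→ XOR → 101111001000 = 3016
0x8DC = 100011011100
→ AND → 100011001000 = 2248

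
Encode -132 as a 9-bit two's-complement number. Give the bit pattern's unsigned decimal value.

132 in 9 bits: 010000100
Invert: 101111011
Add 1:  101111100 = 380
(Check: 2^9 - 132 = 512 - 132 = 380.)

380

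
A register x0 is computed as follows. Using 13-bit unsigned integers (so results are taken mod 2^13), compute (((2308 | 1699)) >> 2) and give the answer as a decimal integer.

1001

2308 = 0100100000100
1699 = 0011010100011
→ | → 0111110100111 = 4007
→ >> 2 → 0001111101001 = 1001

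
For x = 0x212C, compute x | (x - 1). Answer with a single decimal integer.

8495

x = 10000100101100 = 8492
x - 1 = 10000100101011
OR    = 10000100101111 = 8495
(x | (x - 1) sets all bits below the lowest set bit.)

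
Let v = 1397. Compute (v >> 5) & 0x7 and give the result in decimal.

3

v = 10101110101
Shift right by 5: 101011
Mask low 3 bits: 011 = 3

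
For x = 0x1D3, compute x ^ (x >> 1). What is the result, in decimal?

314

x = 111010011 = 467
x>>1 = 011101001
XOR  = 100111010 = 314
(x ^ (x >> 1) gives the standard binary-reflected Gray code of x.)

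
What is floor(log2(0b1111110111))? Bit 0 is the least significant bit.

0b1111110111 = 1111110111
The topmost 1 is at position 9 (since 2^9 = 512 ≤ 1015 < 1024).

9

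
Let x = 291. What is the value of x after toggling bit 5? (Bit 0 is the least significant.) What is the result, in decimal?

259

x = 000100100011
bit 5 is currently 1; toggle it via x ^ (1 << 5) = x ^ 32
→ 000100000011 = 259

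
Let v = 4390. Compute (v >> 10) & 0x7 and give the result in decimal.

4

v = 0001000100100110
Shift right by 10: 000100
Mask low 3 bits: 100 = 4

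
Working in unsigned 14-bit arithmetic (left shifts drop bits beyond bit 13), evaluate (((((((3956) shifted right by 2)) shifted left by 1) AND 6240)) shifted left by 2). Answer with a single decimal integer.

128

3956 = 00111101110100
→ shifted right by 2 → 00001111011101 = 989
→ shifted left by 1 (mod 2^14) → 00011110111010 = 1978
6240 = 01100001100000
→ AND → 00000000100000 = 32
→ shifted left by 2 (mod 2^14) → 00000010000000 = 128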